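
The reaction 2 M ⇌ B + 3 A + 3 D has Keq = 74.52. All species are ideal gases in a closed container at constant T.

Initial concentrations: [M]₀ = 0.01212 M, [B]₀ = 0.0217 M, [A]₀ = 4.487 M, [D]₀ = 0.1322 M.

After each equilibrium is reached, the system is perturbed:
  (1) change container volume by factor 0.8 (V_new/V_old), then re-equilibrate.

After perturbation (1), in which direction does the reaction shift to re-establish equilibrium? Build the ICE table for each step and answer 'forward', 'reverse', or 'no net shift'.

Direction: reverse

Q₀ = 30.83 vs Keq = 74.52 ⇒ Q<K, forward
Step 1:
                   M          B          A          D
  Initial    0.01212     0.0217      4.487     0.1322
  Change   -0.003511   0.001755   0.005266   0.005266
  Equil     0.008609    0.02346      4.492     0.1375
  solve Keq expr → x = 0.001755; check Q = 74.52
Then change container volume by factor 0.8 (V_new/V_old).
Step 2:
                   M          B          A          D
  Initial    0.01076    0.02932      5.615     0.1718
  Change    0.005734  -0.002867  -0.008601  -0.008601
  Equil       0.0165    0.02645      5.607     0.1632
  solve Keq expr → x = -0.002867; check Q = 74.52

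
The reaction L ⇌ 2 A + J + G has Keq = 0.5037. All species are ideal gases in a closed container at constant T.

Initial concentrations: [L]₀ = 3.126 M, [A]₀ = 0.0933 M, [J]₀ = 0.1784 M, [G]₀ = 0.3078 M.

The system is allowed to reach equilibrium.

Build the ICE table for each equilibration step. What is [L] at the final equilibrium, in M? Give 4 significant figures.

Q₀ = 1.5291e-04 vs Keq = 0.5037 ⇒ Q<K, forward
Step 1:
                   L          A          J          G
  init         3.126     0.0933     0.1784     0.3078
  Δ          -0.6126      1.225     0.6126     0.6126
  eq           2.513      1.319      0.791     0.9204
  solve Keq expr → x = 0.6126; check Q = 0.5037

[L]_eq = 2.513 M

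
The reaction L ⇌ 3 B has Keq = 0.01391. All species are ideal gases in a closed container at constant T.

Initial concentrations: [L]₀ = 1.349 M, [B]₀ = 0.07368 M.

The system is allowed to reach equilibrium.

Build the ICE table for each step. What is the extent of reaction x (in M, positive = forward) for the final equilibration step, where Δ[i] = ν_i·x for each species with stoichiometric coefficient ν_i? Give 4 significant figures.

x = 0.06263 M

Q₀ = 2.9651e-04 vs Keq = 0.01391 ⇒ Q<K, forward
Step 1:
                  L         B
  Initial     1.349   0.07368
  Change   -0.06263    0.1879
  Equil       1.286    0.2616
  solve Keq expr → x = 0.06263; check Q = 0.01391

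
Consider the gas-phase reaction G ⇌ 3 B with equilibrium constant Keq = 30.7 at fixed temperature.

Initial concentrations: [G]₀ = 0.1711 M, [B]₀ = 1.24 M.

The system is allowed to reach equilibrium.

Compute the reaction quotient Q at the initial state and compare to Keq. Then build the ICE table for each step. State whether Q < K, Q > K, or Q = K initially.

Q₀ = 11.14; Q < K (proceeds forward)

Q₀ = 11.14 vs Keq = 30.7 ⇒ Q<K, forward
Step 1:
                    G           B
  init         0.1711        1.24
  Δ          -0.07111      0.2133
  eq          0.09999       1.453
  solve Keq expr → x = 0.07111; check Q = 30.7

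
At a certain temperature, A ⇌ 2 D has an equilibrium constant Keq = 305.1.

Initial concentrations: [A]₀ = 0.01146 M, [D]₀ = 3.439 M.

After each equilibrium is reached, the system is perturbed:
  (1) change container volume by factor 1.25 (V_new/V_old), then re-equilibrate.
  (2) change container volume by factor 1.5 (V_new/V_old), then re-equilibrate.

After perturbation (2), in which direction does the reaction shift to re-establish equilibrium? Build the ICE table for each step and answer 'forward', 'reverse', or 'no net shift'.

Q₀ = 1032 vs Keq = 305.1 ⇒ Q>K, reverse
Step 1:
                  A         D
  Initial   0.01146     3.439
  Change    0.02613  -0.05227
  Equil     0.03759     3.387
  solve Keq expr → x = -0.02613; check Q = 305.1
Then change container volume by factor 1.25 (V_new/V_old).
Step 2:
                  A         D
  Initial   0.03008     2.709
  Change  -0.005808   0.01162
  Equil     0.02427     2.721
  solve Keq expr → x = 0.005808; check Q = 305.1
Then change container volume by factor 1.5 (V_new/V_old).
Step 3:
                  A         D
  Initial   0.01618     1.814
  Change  -0.005267   0.01053
  Equil     0.01091     1.825
  solve Keq expr → x = 0.005267; check Q = 305.1

Direction: forward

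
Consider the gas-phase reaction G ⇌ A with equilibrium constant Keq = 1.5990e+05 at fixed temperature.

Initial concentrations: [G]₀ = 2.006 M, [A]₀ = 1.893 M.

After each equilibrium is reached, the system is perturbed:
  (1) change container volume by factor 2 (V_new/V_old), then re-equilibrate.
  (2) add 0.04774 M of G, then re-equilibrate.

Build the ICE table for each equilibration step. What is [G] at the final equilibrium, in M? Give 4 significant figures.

Q₀ = 0.9437 vs Keq = 1.5990e+05 ⇒ Q<K, forward
Step 1:
                  G         A
  init        2.006     1.893
  Δ          -2.006     2.006
  eq      2.4384e-05     3.899
  solve Keq expr → x = 2.006; check Q = 1.5990e+05
Then change container volume by factor 2 (V_new/V_old).
Step 2:
                  G         A
  init    1.2192e-05     1.949
  Δ               0         0
  eq      1.2192e-05     1.949
  solve Keq expr → x = 0; check Q = 1.5990e+05
Then add 0.04774 M of G.
Step 3:
                  G         A
  init      0.04775     1.949
  Δ        -0.04774   0.04774
  eq      1.2490e-05     1.997
  solve Keq expr → x = 0.04774; check Q = 1.5990e+05

[G]_eq = 1.2490e-05 M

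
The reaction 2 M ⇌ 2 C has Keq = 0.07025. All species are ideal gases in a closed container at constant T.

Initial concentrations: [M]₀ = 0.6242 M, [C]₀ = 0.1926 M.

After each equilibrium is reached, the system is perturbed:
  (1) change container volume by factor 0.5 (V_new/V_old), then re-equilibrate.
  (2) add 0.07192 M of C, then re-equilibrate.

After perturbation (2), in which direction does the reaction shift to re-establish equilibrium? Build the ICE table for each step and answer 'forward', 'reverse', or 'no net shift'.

Q₀ = 0.09521 vs Keq = 0.07025 ⇒ Q>K, reverse
Step 1:
                  M         C
  I          0.6242    0.1926
  C         0.02147  -0.02147
  E          0.6457    0.1711
  solve Keq expr → x = -0.01073; check Q = 0.07025
Then change container volume by factor 0.5 (V_new/V_old).
Step 2:
                  M         C
  I           1.291    0.3423
  C               0         0
  E           1.291    0.3423
  solve Keq expr → x = 0; check Q = 0.07025
Then add 0.07192 M of C.
Step 3:
                  M         C
  I           1.291    0.4142
  C         0.05685  -0.05685
  E           1.348    0.3573
  solve Keq expr → x = -0.02843; check Q = 0.07025

Direction: reverse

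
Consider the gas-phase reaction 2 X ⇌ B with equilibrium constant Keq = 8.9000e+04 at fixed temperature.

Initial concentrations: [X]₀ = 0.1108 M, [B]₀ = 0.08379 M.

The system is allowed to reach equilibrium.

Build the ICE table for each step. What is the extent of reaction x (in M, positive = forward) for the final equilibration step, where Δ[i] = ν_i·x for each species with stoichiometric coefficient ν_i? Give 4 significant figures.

Q₀ = 6.825 vs Keq = 8.9000e+04 ⇒ Q<K, forward
Step 1:
                    X           B
  I            0.1108     0.08379
  C           -0.1096     0.05478
  E          0.001248      0.1386
  solve Keq expr → x = 0.05478; check Q = 8.9000e+04

x = 0.05478 M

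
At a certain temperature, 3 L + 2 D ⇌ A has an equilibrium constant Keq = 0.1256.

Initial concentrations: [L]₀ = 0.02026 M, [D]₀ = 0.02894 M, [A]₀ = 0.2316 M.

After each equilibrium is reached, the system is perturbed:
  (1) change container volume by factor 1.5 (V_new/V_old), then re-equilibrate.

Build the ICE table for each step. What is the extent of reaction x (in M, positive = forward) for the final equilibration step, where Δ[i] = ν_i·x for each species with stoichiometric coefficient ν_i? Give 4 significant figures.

Q₀ = 3.3252e+07 vs Keq = 0.1256 ⇒ Q>K, reverse
Step 1:
                  L         D         A
  init      0.02026   0.02894    0.2316
  Δ          0.6673    0.4449   -0.2224
  eq         0.6876    0.4738  0.009165
  solve Keq expr → x = -0.2224; check Q = 0.1256
Then change container volume by factor 1.5 (V_new/V_old).
Step 2:
                  L         D         A
  init       0.4584    0.3159   0.00611
  Δ         0.01412  0.009416 -0.004708
  eq         0.4725    0.3253  0.001402
  solve Keq expr → x = -0.004708; check Q = 0.1256

x = -0.004708 M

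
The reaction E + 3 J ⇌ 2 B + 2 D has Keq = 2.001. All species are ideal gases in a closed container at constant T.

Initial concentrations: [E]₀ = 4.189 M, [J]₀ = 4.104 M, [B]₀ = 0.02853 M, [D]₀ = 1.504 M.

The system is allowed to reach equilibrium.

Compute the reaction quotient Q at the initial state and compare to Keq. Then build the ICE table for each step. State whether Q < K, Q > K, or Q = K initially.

Q₀ = 6.3587e-06; Q < K (proceeds forward)

Q₀ = 6.3587e-06 vs Keq = 2.001 ⇒ Q<K, forward
Step 1:
                  E         J         B         D
  Initial     4.189     4.104   0.02853     1.504
  Change     -0.829    -2.487     1.658     1.658
  Equil        3.36     1.617     1.686     3.162
  solve Keq expr → x = 0.829; check Q = 2.001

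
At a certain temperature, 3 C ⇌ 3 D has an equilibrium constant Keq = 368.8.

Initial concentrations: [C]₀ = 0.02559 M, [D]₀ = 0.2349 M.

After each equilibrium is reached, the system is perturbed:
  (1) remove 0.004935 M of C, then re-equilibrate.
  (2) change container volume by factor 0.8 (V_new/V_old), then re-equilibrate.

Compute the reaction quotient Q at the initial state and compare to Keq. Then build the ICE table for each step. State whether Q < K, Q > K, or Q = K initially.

Q₀ = 773.5; Q > K (proceeds reverse)

Q₀ = 773.5 vs Keq = 368.8 ⇒ Q>K, reverse
Step 1:
                  C         D
  init      0.02559    0.2349
  Δ        0.006289 -0.006289
  eq        0.03188    0.2286
  solve Keq expr → x = -0.002096; check Q = 368.8
Then remove 0.004935 M of C.
Step 2:
                  C         D
  init      0.02694    0.2286
  Δ        0.004331 -0.004331
  eq        0.03127    0.2243
  solve Keq expr → x = -0.001444; check Q = 368.8
Then change container volume by factor 0.8 (V_new/V_old).
Step 3:
                  C         D
  init      0.03909    0.2804
  Δ               0         0
  eq        0.03909    0.2804
  solve Keq expr → x = 0; check Q = 368.8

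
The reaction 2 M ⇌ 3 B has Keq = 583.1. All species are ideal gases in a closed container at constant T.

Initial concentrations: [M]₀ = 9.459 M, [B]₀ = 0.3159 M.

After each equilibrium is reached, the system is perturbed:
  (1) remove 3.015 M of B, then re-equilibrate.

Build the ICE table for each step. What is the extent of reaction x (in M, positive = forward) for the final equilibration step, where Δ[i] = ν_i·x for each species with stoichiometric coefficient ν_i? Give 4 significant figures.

x = 0.2354 M

Q₀ = 3.5234e-04 vs Keq = 583.1 ⇒ Q<K, forward
Step 1:
                  M         B
  init        9.459    0.3159
  Δ           -7.75     11.63
  eq          1.709     11.94
  solve Keq expr → x = 3.875; check Q = 583.1
Then remove 3.015 M of B.
Step 2:
                  M         B
  init        1.709     8.926
  Δ         -0.4708    0.7062
  eq          1.238     9.632
  solve Keq expr → x = 0.2354; check Q = 583.1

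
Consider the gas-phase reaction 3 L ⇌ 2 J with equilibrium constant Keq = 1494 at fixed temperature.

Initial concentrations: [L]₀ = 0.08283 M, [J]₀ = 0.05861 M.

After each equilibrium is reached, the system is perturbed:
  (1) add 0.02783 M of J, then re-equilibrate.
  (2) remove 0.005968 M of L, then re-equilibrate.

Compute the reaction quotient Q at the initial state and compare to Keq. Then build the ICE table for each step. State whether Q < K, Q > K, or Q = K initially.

Q₀ = 6.045 vs Keq = 1494 ⇒ Q<K, forward
Step 1:
                   L          J
  Initial    0.08283    0.05861
  Change    -0.06384    0.04256
  Equil      0.01899     0.1012
  solve Keq expr → x = 0.02128; check Q = 1494
Then add 0.02783 M of J.
Step 2:
                   L          J
  Initial    0.01899      0.129
  Change    0.003101  -0.002067
  Equil      0.02209     0.1269
  solve Keq expr → x = -0.001034; check Q = 1494
Then remove 0.005968 M of L.
Step 3:
                   L          J
  Initial    0.01613     0.1269
  Change    0.005538  -0.003692
  Equil      0.02166     0.1232
  solve Keq expr → x = -0.001846; check Q = 1494

Q₀ = 6.045; Q < K (proceeds forward)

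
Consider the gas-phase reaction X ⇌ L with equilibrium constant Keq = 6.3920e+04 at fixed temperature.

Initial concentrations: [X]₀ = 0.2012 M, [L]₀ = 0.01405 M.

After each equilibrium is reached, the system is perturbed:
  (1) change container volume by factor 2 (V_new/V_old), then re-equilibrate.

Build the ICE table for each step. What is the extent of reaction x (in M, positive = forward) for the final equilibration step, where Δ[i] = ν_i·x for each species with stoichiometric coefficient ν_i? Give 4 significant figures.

x = 0 M

Q₀ = 0.06983 vs Keq = 6.3920e+04 ⇒ Q<K, forward
Step 1:
                   X          L
  Initial     0.2012    0.01405
  Change     -0.2012     0.2012
  Equil   3.3674e-06     0.2152
  solve Keq expr → x = 0.2012; check Q = 6.3920e+04
Then change container volume by factor 2 (V_new/V_old).
Step 2:
                   X          L
  Initial 1.6837e-06     0.1076
  Change           0          0
  Equil   1.6837e-06     0.1076
  solve Keq expr → x = 0; check Q = 6.3920e+04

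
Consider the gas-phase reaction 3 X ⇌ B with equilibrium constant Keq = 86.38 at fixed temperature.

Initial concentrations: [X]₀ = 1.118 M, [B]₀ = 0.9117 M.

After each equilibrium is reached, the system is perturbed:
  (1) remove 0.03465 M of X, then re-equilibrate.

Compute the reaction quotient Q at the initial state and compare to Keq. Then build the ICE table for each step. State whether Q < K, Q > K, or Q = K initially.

Q₀ = 0.6524 vs Keq = 86.38 ⇒ Q<K, forward
Step 1:
                  X         B
  Initial     1.118    0.9117
  Change    -0.8773    0.2924
  Equil      0.2407     1.204
  solve Keq expr → x = 0.2924; check Q = 86.38
Then remove 0.03465 M of X.
Step 2:
                  X         B
  Initial     0.206     1.204
  Change    0.03389   -0.0113
  Equil      0.2399     1.193
  solve Keq expr → x = -0.0113; check Q = 86.38

Q₀ = 0.6524; Q < K (proceeds forward)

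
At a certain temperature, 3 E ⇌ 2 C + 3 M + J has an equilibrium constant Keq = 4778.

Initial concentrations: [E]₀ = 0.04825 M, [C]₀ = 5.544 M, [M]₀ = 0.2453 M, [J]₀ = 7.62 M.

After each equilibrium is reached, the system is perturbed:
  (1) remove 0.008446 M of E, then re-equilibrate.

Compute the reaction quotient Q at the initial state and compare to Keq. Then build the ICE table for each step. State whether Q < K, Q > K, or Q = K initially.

Q₀ = 3.0775e+04; Q > K (proceeds reverse)

Q₀ = 3.0775e+04 vs Keq = 4778 ⇒ Q>K, reverse
Step 1:
                    E           C           M           J
  init        0.04825       5.544      0.2453        7.62
  Δ           0.03023    -0.02016    -0.03023    -0.01008
  eq          0.07848       5.524      0.2151        7.61
  solve Keq expr → x = -0.01008; check Q = 4778
Then remove 0.008446 M of E.
Step 2:
                    E           C           M           J
  init        0.07004       5.524      0.2151        7.61
  Δ          0.006155   -0.004103   -0.006155   -0.002052
  eq          0.07619        5.52      0.2089       7.608
  solve Keq expr → x = -0.002052; check Q = 4778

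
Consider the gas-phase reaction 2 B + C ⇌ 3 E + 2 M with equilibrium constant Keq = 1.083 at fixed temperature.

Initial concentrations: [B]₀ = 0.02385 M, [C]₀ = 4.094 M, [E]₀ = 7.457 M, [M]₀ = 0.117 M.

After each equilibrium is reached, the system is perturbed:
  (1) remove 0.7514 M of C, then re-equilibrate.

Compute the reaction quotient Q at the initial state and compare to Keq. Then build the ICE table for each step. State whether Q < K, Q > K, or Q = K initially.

Q₀ = 2437; Q > K (proceeds reverse)

Q₀ = 2437 vs Keq = 1.083 ⇒ Q>K, reverse
Step 1:
                    B           C           E           M
  init        0.02385       4.094       7.457       0.117
  Δ            0.1033     0.05167      -0.155     -0.1033
  eq           0.1272       4.146       7.302     0.01366
  solve Keq expr → x = -0.05167; check Q = 1.083
Then remove 0.7514 M of C.
Step 2:
                    B           C           E           M
  init         0.1272       3.394       7.302     0.01366
  Δ          0.001179  5.8971e-04   -0.001769   -0.001179
  eq           0.1284       3.395         7.3     0.01248
  solve Keq expr → x = -5.8971e-04; check Q = 1.083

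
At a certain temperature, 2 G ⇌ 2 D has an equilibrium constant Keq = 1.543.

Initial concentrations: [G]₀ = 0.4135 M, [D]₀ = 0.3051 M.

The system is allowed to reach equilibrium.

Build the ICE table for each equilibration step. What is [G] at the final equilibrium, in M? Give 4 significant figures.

Q₀ = 0.5444 vs Keq = 1.543 ⇒ Q<K, forward
Step 1:
                  G         D
  Initial    0.4135    0.3051
  Change   -0.09301   0.09301
  Equil      0.3205    0.3981
  solve Keq expr → x = 0.0465; check Q = 1.543

[G]_eq = 0.3205 M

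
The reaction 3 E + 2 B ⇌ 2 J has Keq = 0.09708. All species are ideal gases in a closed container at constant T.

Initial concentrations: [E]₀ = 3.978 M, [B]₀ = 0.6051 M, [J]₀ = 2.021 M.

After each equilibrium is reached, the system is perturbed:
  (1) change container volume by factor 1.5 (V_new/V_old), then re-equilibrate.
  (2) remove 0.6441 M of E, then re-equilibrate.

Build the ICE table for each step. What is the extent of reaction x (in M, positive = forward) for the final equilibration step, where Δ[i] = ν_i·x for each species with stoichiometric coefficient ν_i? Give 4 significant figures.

x = -0.05454 M

Q₀ = 0.1772 vs Keq = 0.09708 ⇒ Q>K, reverse
Step 1:
                    E           B           J
  Initial       3.978      0.6051       2.021
  Change       0.1753      0.1169     -0.1169
  Equil         4.153       0.722       1.904
  solve Keq expr → x = -0.05845; check Q = 0.09708
Then change container volume by factor 1.5 (V_new/V_old).
Step 2:
                    E           B           J
  Initial       2.769      0.4813       1.269
  Change       0.2691      0.1794     -0.1794
  Equil         3.038      0.6607        1.09
  solve Keq expr → x = -0.08969; check Q = 0.09708
Then remove 0.6441 M of E.
Step 3:
                    E           B           J
  Initial       2.394      0.6607        1.09
  Change       0.1636      0.1091     -0.1091
  Equil         2.557      0.7698       0.981
  solve Keq expr → x = -0.05454; check Q = 0.09708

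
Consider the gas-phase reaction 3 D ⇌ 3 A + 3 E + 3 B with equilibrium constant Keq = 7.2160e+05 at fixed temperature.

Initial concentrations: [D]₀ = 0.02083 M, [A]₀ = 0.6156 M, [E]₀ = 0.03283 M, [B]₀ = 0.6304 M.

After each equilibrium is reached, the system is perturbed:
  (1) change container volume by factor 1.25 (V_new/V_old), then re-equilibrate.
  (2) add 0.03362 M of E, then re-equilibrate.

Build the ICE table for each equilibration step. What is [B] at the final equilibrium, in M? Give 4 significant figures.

Q₀ = 0.2288 vs Keq = 7.2160e+05 ⇒ Q<K, forward
Step 1:
                    D           A           E           B
  init        0.02083      0.6156     0.03283      0.6304
  Δ          -0.02058     0.02058     0.02058     0.02058
  eq       2.4662e-04      0.6362     0.05341       0.651
  solve Keq expr → x = 0.006861; check Q = 7.2160e+05
Then change container volume by factor 1.25 (V_new/V_old).
Step 2:
                    D           A           E           B
  init     1.9730e-04      0.5089     0.04273      0.5208
  Δ       -7.0784e-05  7.0784e-05  7.0784e-05  7.0784e-05
  eq       1.2652e-04       0.509      0.0428      0.5209
  solve Keq expr → x = 2.3595e-05; check Q = 7.2160e+05
Then add 0.03362 M of E.
Step 3:
                    D           A           E           B
  init     1.2652e-04       0.509     0.07642      0.5209
  Δ        9.8997e-05 -9.8997e-05 -9.8997e-05 -9.8997e-05
  eq       2.2551e-04      0.5089     0.07632      0.5208
  solve Keq expr → x = -3.2999e-05; check Q = 7.2160e+05

[B]_eq = 0.5208 M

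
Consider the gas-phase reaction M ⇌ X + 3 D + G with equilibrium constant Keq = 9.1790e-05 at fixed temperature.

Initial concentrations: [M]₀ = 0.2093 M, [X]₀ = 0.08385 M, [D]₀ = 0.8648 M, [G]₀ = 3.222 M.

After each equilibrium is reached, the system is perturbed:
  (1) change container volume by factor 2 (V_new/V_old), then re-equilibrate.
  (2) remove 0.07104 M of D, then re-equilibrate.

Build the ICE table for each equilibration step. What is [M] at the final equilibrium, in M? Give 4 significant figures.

[M]_eq = 0.1459 M

Q₀ = 0.8348 vs Keq = 9.1790e-05 ⇒ Q>K, reverse
Step 1:
                  M         X         D         G
  I          0.2093   0.08385    0.8648     3.222
  C         0.08381  -0.08381   -0.2514  -0.08381
  E          0.2931 3.7154e-05    0.6134     3.138
  solve Keq expr → x = -0.08381; check Q = 9.1790e-05
Then change container volume by factor 2 (V_new/V_old).
Step 2:
                  M         X         D         G
  I          0.1466 1.8577e-05    0.3067     1.569
  C       -2.7565e-04 2.7565e-04 8.2696e-04 2.7565e-04
  E          0.1463 2.9423e-04    0.3075     1.569
  solve Keq expr → x = 2.7565e-04; check Q = 9.1790e-05
Then remove 0.07104 M of D.
Step 3:
                  M         X         D         G
  I          0.1463 2.9423e-04    0.2365     1.569
  C       -3.4282e-04 3.4282e-04  0.001028 3.4282e-04
  E          0.1459 6.3705e-04    0.2375      1.57
  solve Keq expr → x = 3.4282e-04; check Q = 9.1790e-05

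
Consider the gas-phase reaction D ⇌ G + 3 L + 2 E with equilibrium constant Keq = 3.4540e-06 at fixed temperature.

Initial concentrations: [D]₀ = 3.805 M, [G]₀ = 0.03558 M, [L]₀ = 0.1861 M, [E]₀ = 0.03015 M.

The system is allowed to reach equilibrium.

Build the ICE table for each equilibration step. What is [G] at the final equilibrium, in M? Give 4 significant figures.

Q₀ = 5.4785e-08 vs Keq = 3.4540e-06 ⇒ Q<K, forward
Step 1:
                  D         G         L         E
  Initial     3.805   0.03558    0.1861   0.03015
  Change   -0.03165   0.03165   0.09495    0.0633
  Equil       3.773   0.06723     0.281   0.09345
  solve Keq expr → x = 0.03165; check Q = 3.4540e-06

[G]_eq = 0.06723 M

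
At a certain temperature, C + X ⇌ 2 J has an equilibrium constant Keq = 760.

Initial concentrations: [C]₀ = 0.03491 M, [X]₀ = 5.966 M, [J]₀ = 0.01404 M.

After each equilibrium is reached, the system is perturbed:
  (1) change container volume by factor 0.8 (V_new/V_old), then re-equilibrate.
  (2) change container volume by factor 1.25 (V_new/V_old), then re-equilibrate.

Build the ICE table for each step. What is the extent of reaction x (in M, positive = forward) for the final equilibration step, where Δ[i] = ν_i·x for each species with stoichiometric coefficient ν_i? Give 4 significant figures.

x = 0 M

Q₀ = 9.4646e-04 vs Keq = 760 ⇒ Q<K, forward
Step 1:
                    C           X           J
  Initial     0.03491       5.966     0.01404
  Change     -0.03491    -0.03491     0.06982
  Equil    1.5600e-06       5.931     0.08386
  solve Keq expr → x = 0.03491; check Q = 760
Then change container volume by factor 0.8 (V_new/V_old).
Step 2:
                    C           X           J
  Initial  1.9500e-06       7.414      0.1048
  Change            0           0           0
  Equil    1.9500e-06       7.414      0.1048
  solve Keq expr → x = 0; check Q = 760
Then change container volume by factor 1.25 (V_new/V_old).
Step 3:
                    C           X           J
  Initial  1.5600e-06       5.931     0.08386
  Change            0           0           0
  Equil    1.5600e-06       5.931     0.08386
  solve Keq expr → x = 0; check Q = 760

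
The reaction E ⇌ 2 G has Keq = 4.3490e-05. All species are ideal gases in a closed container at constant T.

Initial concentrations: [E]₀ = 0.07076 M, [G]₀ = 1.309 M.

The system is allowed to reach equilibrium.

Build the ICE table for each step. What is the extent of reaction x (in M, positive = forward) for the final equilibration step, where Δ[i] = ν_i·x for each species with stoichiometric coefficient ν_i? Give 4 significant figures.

Q₀ = 24.22 vs Keq = 4.3490e-05 ⇒ Q>K, reverse
Step 1:
                  E         G
  Initial   0.07076     1.309
  Change     0.6517    -1.303
  Equil      0.7225  0.005605
  solve Keq expr → x = -0.6517; check Q = 4.3490e-05

x = -0.6517 M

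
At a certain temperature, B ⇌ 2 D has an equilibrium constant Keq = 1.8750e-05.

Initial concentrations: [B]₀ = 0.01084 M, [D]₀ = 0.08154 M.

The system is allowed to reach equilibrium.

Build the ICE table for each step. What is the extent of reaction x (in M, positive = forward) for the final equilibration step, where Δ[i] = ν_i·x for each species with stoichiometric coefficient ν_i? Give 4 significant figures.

Q₀ = 0.6134 vs Keq = 1.8750e-05 ⇒ Q>K, reverse
Step 1:
                   B          D
  I          0.01084    0.08154
  C          0.04028   -0.08056
  E          0.05112 9.7903e-04
  solve Keq expr → x = -0.04028; check Q = 1.8750e-05

x = -0.04028 M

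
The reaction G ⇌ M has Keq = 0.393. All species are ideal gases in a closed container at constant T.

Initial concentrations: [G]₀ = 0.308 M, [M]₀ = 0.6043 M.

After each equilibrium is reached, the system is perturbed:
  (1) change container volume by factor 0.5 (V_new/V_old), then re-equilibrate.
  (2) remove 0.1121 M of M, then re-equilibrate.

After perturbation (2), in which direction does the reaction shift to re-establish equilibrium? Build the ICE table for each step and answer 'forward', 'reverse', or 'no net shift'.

Q₀ = 1.962 vs Keq = 0.393 ⇒ Q>K, reverse
Step 1:
                  G         M
  I           0.308    0.6043
  C          0.3469   -0.3469
  E          0.6549    0.2574
  solve Keq expr → x = -0.3469; check Q = 0.393
Then change container volume by factor 0.5 (V_new/V_old).
Step 2:
                  G         M
  I            1.31    0.5148
  C               0         0
  E            1.31    0.5148
  solve Keq expr → x = 0; check Q = 0.393
Then remove 0.1121 M of M.
Step 3:
                  G         M
  I            1.31    0.4027
  C        -0.08047   0.08047
  E           1.229    0.4831
  solve Keq expr → x = 0.08047; check Q = 0.393

Direction: forward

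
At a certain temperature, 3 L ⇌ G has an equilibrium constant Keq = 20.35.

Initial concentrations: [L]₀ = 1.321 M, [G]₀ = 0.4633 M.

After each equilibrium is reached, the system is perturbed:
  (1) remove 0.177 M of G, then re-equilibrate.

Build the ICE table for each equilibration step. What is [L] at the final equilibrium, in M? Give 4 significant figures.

Q₀ = 0.201 vs Keq = 20.35 ⇒ Q<K, forward
Step 1:
                    L           G
  init          1.321      0.4633
  Δ           -0.9823      0.3274
  eq           0.3387      0.7907
  solve Keq expr → x = 0.3274; check Q = 20.35
Then remove 0.177 M of G.
Step 2:
                    L           G
  init         0.3387      0.6137
  Δ          -0.02598    0.008659
  eq           0.3127      0.6224
  solve Keq expr → x = 0.008659; check Q = 20.35

[L]_eq = 0.3127 M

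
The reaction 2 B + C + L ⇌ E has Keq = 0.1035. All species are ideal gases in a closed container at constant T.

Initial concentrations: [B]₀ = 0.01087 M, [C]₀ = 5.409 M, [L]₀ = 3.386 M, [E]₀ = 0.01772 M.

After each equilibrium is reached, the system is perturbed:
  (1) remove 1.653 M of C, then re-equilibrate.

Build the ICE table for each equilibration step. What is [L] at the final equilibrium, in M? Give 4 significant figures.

[L]_eq = 3.401 M

Q₀ = 8.188 vs Keq = 0.1035 ⇒ Q>K, reverse
Step 1:
                  B         C         L         E
  init      0.01087     5.409     3.386   0.01772
  Δ         0.02928   0.01464   0.01464  -0.01464
  eq        0.04015     5.424     3.401  0.003078
  solve Keq expr → x = -0.01464; check Q = 0.1035
Then remove 1.653 M of C.
Step 2:
                  B         C         L         E
  init      0.04015     3.771     3.401  0.003078
  Δ         0.00154 7.6983e-04 7.6983e-04 -7.6983e-04
  eq        0.04169     3.771     3.401  0.002308
  solve Keq expr → x = -7.6983e-04; check Q = 0.1035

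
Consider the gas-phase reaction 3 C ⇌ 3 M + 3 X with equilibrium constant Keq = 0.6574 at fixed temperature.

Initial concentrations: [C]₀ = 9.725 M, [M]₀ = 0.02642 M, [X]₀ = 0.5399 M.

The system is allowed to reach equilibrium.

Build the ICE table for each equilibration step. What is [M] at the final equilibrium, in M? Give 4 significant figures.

Q₀ = 3.1555e-09 vs Keq = 0.6574 ⇒ Q<K, forward
Step 1:
                  C         M         X
  I           9.725   0.02642    0.5399
  C          -2.275     2.275     2.275
  E            7.45     2.301     2.815
  solve Keq expr → x = 0.7583; check Q = 0.6574

[M]_eq = 2.301 M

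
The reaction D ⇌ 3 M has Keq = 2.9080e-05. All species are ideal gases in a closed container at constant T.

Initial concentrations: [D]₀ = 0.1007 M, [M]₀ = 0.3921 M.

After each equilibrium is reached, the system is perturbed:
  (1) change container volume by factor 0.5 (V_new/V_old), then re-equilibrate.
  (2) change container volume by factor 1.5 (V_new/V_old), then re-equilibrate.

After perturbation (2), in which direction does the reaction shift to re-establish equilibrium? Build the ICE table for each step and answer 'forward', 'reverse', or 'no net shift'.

Q₀ = 0.5986 vs Keq = 2.9080e-05 ⇒ Q>K, reverse
Step 1:
                    D           M
  I            0.1007      0.3921
  C            0.1245     -0.3734
  E            0.2252     0.01871
  solve Keq expr → x = -0.1245; check Q = 2.9080e-05
Then change container volume by factor 0.5 (V_new/V_old).
Step 2:
                    D           M
  I            0.4503     0.03742
  C          0.004589    -0.01377
  E            0.4549     0.02365
  solve Keq expr → x = -0.004589; check Q = 2.9080e-05
Then change container volume by factor 1.5 (V_new/V_old).
Step 3:
                    D           M
  I            0.3033     0.01577
  C         -0.001619    0.004857
  E            0.3017     0.02062
  solve Keq expr → x = 0.001619; check Q = 2.9080e-05

Direction: forward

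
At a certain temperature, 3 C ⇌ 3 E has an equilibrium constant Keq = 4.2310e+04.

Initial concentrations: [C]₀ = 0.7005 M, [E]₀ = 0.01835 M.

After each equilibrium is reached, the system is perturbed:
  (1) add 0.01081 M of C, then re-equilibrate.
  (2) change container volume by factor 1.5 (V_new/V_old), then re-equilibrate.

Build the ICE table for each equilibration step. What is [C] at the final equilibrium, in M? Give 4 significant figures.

[C]_eq = 0.01357 M

Q₀ = 1.7976e-05 vs Keq = 4.2310e+04 ⇒ Q<K, forward
Step 1:
                    C           E
  Initial      0.7005     0.01835
  Change      -0.6804      0.6804
  Equil       0.02005      0.6988
  solve Keq expr → x = 0.2268; check Q = 4.2310e+04
Then add 0.01081 M of C.
Step 2:
                    C           E
  Initial     0.03086      0.6988
  Change     -0.01051     0.01051
  Equil       0.02036      0.7093
  solve Keq expr → x = 0.003503; check Q = 4.2310e+04
Then change container volume by factor 1.5 (V_new/V_old).
Step 3:
                    C           E
  Initial     0.01357      0.4729
  Change            0           0
  Equil       0.01357      0.4729
  solve Keq expr → x = 0; check Q = 4.2310e+04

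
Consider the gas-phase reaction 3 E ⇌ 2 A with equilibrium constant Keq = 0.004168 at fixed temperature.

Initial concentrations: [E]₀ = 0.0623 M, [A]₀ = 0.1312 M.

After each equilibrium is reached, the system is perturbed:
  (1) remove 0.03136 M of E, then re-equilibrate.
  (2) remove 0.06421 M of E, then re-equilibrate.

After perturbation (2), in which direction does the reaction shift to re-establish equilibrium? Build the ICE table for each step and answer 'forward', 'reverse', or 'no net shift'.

Direction: reverse

Q₀ = 71.19 vs Keq = 0.004168 ⇒ Q>K, reverse
Step 1:
                  E         A
  I          0.0623    0.1312
  C          0.1849   -0.1233
  E          0.2472  0.007935
  solve Keq expr → x = -0.06163; check Q = 0.004168
Then remove 0.03136 M of E.
Step 2:
                  E         A
  I          0.2158  0.007935
  C        0.002053 -0.001368
  E          0.2179  0.006566
  solve Keq expr → x = -6.8420e-04; check Q = 0.004168
Then remove 0.06421 M of E.
Step 3:
                  E         A
  I          0.1537  0.006566
  C        0.003798 -0.002532
  E          0.1575  0.004035
  solve Keq expr → x = -0.001266; check Q = 0.004168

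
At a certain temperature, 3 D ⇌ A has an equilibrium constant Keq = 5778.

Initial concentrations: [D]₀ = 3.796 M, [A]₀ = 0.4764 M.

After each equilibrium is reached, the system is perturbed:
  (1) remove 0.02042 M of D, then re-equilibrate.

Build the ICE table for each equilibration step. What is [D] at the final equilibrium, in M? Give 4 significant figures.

[D]_eq = 0.06668 M

Q₀ = 0.008709 vs Keq = 5778 ⇒ Q<K, forward
Step 1:
                   D          A
  I            3.796     0.4764
  C           -3.729      1.243
  E          0.06676      1.719
  solve Keq expr → x = 1.243; check Q = 5778
Then remove 0.02042 M of D.
Step 2:
                   D          A
  I          0.04634      1.719
  C          0.02033  -0.006777
  E          0.06668      1.713
  solve Keq expr → x = -0.006777; check Q = 5778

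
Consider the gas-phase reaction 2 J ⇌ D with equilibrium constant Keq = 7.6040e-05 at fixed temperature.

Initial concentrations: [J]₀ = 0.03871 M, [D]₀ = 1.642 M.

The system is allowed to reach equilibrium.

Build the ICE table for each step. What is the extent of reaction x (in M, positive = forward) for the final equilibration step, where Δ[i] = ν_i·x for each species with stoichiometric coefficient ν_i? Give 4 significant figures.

x = -1.641 M

Q₀ = 1096 vs Keq = 7.6040e-05 ⇒ Q>K, reverse
Step 1:
                    J           D
  I           0.03871       1.642
  C             3.282      -1.641
  E             3.321  8.3866e-04
  solve Keq expr → x = -1.641; check Q = 7.6040e-05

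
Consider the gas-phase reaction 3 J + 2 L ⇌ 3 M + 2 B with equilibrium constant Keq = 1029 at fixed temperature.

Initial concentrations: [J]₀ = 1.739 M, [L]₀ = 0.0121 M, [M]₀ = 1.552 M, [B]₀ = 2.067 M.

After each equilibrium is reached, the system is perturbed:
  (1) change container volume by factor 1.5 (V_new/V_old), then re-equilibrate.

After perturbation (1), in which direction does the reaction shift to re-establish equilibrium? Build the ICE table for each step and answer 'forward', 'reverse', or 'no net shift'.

Direction: no net shift

Q₀ = 2.0744e+04 vs Keq = 1029 ⇒ Q>K, reverse
Step 1:
                   J          L          M          B
  I            1.739     0.0121      1.552      2.067
  C          0.05432    0.03622   -0.05432   -0.03622
  E            1.793    0.04832      1.498      2.031
  solve Keq expr → x = -0.01811; check Q = 1029
Then change container volume by factor 1.5 (V_new/V_old).
Step 2:
                   J          L          M          B
  I            1.196    0.03221     0.9985      1.354
  C                0          0          0          0
  E            1.196    0.03221     0.9985      1.354
  solve Keq expr → x = 0; check Q = 1029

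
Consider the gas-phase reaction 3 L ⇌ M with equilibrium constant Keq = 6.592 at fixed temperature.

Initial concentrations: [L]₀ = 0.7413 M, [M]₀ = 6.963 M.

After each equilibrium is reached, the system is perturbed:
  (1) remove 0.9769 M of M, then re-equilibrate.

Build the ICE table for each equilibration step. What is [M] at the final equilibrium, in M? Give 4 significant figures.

Q₀ = 17.09 vs Keq = 6.592 ⇒ Q>K, reverse
Step 1:
                   L          M
  Initial     0.7413      6.963
  Change      0.2727   -0.09089
  Equil        1.014      6.872
  solve Keq expr → x = -0.09089; check Q = 6.592
Then remove 0.9769 M of M.
Step 2:
                   L          M
  Initial      1.014      5.895
  Change    -0.04962    0.01654
  Equil       0.9643      5.912
  solve Keq expr → x = 0.01654; check Q = 6.592

[M]_eq = 5.912 M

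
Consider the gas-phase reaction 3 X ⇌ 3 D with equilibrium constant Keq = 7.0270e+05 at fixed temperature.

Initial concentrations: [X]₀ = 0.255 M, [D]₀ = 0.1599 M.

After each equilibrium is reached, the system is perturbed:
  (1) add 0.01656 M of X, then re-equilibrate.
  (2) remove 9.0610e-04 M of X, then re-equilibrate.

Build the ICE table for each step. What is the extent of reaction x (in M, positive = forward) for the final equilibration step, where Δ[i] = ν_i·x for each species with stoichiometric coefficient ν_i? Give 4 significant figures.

Q₀ = 0.2466 vs Keq = 7.0270e+05 ⇒ Q<K, forward
Step 1:
                    X           D
  I             0.255      0.1599
  C           -0.2504      0.2504
  E          0.004615      0.4103
  solve Keq expr → x = 0.08346; check Q = 7.0270e+05
Then add 0.01656 M of X.
Step 2:
                    X           D
  I           0.02117      0.4103
  C          -0.01638     0.01638
  E          0.004799      0.4267
  solve Keq expr → x = 0.005459; check Q = 7.0270e+05
Then remove 9.0610e-04 M of X.
Step 3:
                    X           D
  I          0.003893      0.4267
  C        8.9602e-04 -8.9602e-04
  E          0.004789      0.4258
  solve Keq expr → x = -2.9867e-04; check Q = 7.0270e+05

x = -2.9867e-04 M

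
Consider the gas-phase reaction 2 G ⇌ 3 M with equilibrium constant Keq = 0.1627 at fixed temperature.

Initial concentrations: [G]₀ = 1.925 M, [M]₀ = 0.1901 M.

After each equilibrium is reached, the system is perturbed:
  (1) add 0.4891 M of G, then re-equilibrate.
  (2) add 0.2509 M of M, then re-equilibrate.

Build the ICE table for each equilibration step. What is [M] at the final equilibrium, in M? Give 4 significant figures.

Q₀ = 0.001854 vs Keq = 0.1627 ⇒ Q<K, forward
Step 1:
                    G           M
  I             1.925      0.1901
  C           -0.3632      0.5448
  E             1.562      0.7349
  solve Keq expr → x = 0.1816; check Q = 0.1627
Then add 0.4891 M of G.
Step 2:
                    G           M
  I             2.051      0.7349
  C          -0.08184      0.1228
  E             1.969      0.8576
  solve Keq expr → x = 0.04092; check Q = 0.1627
Then add 0.2509 M of M.
Step 3:
                    G           M
  I             1.969       1.109
  C            0.1404     -0.2106
  E             2.109      0.8979
  solve Keq expr → x = -0.0702; check Q = 0.1627

[M]_eq = 0.8979 M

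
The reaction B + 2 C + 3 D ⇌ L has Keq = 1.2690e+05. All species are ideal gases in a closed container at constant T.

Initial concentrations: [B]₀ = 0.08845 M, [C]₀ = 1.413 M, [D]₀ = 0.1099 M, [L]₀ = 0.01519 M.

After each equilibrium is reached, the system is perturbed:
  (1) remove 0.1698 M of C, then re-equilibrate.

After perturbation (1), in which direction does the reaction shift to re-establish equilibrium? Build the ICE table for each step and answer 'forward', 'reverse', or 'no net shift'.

Direction: reverse

Q₀ = 64.8 vs Keq = 1.2690e+05 ⇒ Q<K, forward
Step 1:
                   B          C          D          L
  Initial    0.08845      1.413     0.1099    0.01519
  Change    -0.03155   -0.06309   -0.09464    0.03155
  Equil       0.0569       1.35    0.01526    0.04674
  solve Keq expr → x = 0.03155; check Q = 1.2690e+05
Then remove 0.1698 M of C.
Step 2:
                   B          C          D          L
  Initial     0.0569       1.18    0.01526    0.04674
  Change  4.4220e-04 8.8440e-04   0.001327 -4.4220e-04
  Equil      0.05734      1.181    0.01658     0.0463
  solve Keq expr → x = -4.4220e-04; check Q = 1.2690e+05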